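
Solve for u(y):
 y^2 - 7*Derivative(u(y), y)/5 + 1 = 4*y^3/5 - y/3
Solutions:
 u(y) = C1 - y^4/7 + 5*y^3/21 + 5*y^2/42 + 5*y/7


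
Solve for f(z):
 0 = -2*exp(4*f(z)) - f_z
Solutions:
 f(z) = log(-I*(1/(C1 + 8*z))^(1/4))
 f(z) = log(I*(1/(C1 + 8*z))^(1/4))
 f(z) = log(-(1/(C1 + 8*z))^(1/4))
 f(z) = log(1/(C1 + 8*z))/4


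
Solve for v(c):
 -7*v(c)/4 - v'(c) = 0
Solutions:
 v(c) = C1*exp(-7*c/4)


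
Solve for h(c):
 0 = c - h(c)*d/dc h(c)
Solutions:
 h(c) = -sqrt(C1 + c^2)
 h(c) = sqrt(C1 + c^2)


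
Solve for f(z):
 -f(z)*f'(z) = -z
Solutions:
 f(z) = -sqrt(C1 + z^2)
 f(z) = sqrt(C1 + z^2)


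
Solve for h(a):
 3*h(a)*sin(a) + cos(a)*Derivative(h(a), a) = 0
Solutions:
 h(a) = C1*cos(a)^3


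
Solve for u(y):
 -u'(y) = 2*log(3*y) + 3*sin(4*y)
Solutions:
 u(y) = C1 - 2*y*log(y) - 2*y*log(3) + 2*y + 3*cos(4*y)/4


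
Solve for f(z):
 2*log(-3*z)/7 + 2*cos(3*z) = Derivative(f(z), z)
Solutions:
 f(z) = C1 + 2*z*log(-z)/7 - 2*z/7 + 2*z*log(3)/7 + 2*sin(3*z)/3


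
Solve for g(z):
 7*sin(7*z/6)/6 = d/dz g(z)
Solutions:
 g(z) = C1 - cos(7*z/6)


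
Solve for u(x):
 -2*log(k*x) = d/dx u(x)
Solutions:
 u(x) = C1 - 2*x*log(k*x) + 2*x


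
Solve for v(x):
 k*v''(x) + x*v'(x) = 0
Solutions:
 v(x) = C1 + C2*sqrt(k)*erf(sqrt(2)*x*sqrt(1/k)/2)


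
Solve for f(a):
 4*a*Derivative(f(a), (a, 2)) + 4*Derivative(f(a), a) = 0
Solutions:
 f(a) = C1 + C2*log(a)


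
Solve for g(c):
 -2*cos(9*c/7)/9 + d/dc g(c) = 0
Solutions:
 g(c) = C1 + 14*sin(9*c/7)/81


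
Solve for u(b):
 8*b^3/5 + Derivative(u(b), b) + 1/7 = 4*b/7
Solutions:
 u(b) = C1 - 2*b^4/5 + 2*b^2/7 - b/7


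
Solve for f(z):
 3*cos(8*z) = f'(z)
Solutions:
 f(z) = C1 + 3*sin(8*z)/8


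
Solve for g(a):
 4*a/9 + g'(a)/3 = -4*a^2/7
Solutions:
 g(a) = C1 - 4*a^3/7 - 2*a^2/3


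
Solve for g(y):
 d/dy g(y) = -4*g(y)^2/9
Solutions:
 g(y) = 9/(C1 + 4*y)


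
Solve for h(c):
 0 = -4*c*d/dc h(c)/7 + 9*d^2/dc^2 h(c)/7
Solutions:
 h(c) = C1 + C2*erfi(sqrt(2)*c/3)


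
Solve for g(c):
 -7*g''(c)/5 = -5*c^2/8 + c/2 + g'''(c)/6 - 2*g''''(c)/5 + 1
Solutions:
 g(c) = C1 + C2*c + C3*exp(c*(5 - sqrt(2041))/24) + C4*exp(c*(5 + sqrt(2041))/24) + 25*c^4/672 - 545*c^3/7056 - 19955*c^2/98784


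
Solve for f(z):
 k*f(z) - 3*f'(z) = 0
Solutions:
 f(z) = C1*exp(k*z/3)


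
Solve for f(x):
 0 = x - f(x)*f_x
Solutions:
 f(x) = -sqrt(C1 + x^2)
 f(x) = sqrt(C1 + x^2)


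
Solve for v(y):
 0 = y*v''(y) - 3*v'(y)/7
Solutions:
 v(y) = C1 + C2*y^(10/7)


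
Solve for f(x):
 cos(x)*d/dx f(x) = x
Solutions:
 f(x) = C1 + Integral(x/cos(x), x)


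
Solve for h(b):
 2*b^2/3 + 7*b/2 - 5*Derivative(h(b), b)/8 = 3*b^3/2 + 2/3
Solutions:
 h(b) = C1 - 3*b^4/5 + 16*b^3/45 + 14*b^2/5 - 16*b/15


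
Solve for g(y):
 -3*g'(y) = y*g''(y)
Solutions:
 g(y) = C1 + C2/y^2


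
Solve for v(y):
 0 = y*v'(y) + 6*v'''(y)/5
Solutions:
 v(y) = C1 + Integral(C2*airyai(-5^(1/3)*6^(2/3)*y/6) + C3*airybi(-5^(1/3)*6^(2/3)*y/6), y)


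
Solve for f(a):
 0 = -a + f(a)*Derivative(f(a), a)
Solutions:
 f(a) = -sqrt(C1 + a^2)
 f(a) = sqrt(C1 + a^2)


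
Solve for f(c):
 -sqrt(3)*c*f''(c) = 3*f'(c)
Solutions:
 f(c) = C1 + C2*c^(1 - sqrt(3))


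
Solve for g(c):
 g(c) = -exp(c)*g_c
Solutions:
 g(c) = C1*exp(exp(-c))


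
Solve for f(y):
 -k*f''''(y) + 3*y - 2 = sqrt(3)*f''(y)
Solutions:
 f(y) = C1 + C2*y + C3*exp(-3^(1/4)*y*sqrt(-1/k)) + C4*exp(3^(1/4)*y*sqrt(-1/k)) + sqrt(3)*y^3/6 - sqrt(3)*y^2/3


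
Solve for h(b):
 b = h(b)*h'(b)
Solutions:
 h(b) = -sqrt(C1 + b^2)
 h(b) = sqrt(C1 + b^2)


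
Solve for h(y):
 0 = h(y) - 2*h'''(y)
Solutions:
 h(y) = C3*exp(2^(2/3)*y/2) + (C1*sin(2^(2/3)*sqrt(3)*y/4) + C2*cos(2^(2/3)*sqrt(3)*y/4))*exp(-2^(2/3)*y/4)


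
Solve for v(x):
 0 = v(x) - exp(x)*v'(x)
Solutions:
 v(x) = C1*exp(-exp(-x))


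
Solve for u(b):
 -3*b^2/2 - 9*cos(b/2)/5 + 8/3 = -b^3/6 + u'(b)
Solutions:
 u(b) = C1 + b^4/24 - b^3/2 + 8*b/3 - 18*sin(b/2)/5


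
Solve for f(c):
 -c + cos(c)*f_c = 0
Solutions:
 f(c) = C1 + Integral(c/cos(c), c)


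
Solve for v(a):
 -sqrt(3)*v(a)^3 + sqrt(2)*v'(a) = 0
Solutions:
 v(a) = -sqrt(-1/(C1 + sqrt(6)*a))
 v(a) = sqrt(-1/(C1 + sqrt(6)*a))


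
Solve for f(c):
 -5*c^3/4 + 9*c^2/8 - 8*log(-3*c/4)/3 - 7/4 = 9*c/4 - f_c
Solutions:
 f(c) = C1 + 5*c^4/16 - 3*c^3/8 + 9*c^2/8 + 8*c*log(-c)/3 + c*(-64*log(2) - 11 + 32*log(3))/12


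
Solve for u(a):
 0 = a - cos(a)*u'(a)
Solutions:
 u(a) = C1 + Integral(a/cos(a), a)


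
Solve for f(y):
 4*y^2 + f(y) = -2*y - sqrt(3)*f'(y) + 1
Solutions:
 f(y) = C1*exp(-sqrt(3)*y/3) - 4*y^2 - 2*y + 8*sqrt(3)*y - 23 + 2*sqrt(3)


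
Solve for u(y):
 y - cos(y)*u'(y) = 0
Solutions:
 u(y) = C1 + Integral(y/cos(y), y)


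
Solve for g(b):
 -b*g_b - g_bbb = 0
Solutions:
 g(b) = C1 + Integral(C2*airyai(-b) + C3*airybi(-b), b)


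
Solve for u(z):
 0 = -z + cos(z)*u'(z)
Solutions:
 u(z) = C1 + Integral(z/cos(z), z)


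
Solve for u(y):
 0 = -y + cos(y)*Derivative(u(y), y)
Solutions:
 u(y) = C1 + Integral(y/cos(y), y)


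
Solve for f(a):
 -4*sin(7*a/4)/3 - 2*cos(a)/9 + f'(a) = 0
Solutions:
 f(a) = C1 + 2*sin(a)/9 - 16*cos(7*a/4)/21


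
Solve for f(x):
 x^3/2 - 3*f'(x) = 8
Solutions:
 f(x) = C1 + x^4/24 - 8*x/3


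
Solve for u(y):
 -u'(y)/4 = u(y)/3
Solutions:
 u(y) = C1*exp(-4*y/3)


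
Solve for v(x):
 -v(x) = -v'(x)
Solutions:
 v(x) = C1*exp(x)


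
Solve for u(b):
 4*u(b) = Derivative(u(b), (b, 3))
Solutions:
 u(b) = C3*exp(2^(2/3)*b) + (C1*sin(2^(2/3)*sqrt(3)*b/2) + C2*cos(2^(2/3)*sqrt(3)*b/2))*exp(-2^(2/3)*b/2)


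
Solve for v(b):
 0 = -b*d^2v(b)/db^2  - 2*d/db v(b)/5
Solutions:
 v(b) = C1 + C2*b^(3/5)


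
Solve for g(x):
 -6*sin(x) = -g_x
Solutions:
 g(x) = C1 - 6*cos(x)


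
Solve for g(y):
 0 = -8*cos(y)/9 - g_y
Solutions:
 g(y) = C1 - 8*sin(y)/9


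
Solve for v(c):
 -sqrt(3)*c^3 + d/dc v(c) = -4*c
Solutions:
 v(c) = C1 + sqrt(3)*c^4/4 - 2*c^2


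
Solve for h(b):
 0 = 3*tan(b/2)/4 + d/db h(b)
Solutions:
 h(b) = C1 + 3*log(cos(b/2))/2


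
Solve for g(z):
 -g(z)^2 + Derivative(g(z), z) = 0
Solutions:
 g(z) = -1/(C1 + z)


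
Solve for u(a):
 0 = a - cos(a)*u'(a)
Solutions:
 u(a) = C1 + Integral(a/cos(a), a)


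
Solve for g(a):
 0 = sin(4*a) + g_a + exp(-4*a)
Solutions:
 g(a) = C1 + cos(4*a)/4 + exp(-4*a)/4


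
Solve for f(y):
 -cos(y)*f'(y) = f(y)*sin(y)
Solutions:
 f(y) = C1*cos(y)


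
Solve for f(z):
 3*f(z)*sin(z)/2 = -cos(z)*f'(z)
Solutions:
 f(z) = C1*cos(z)^(3/2)


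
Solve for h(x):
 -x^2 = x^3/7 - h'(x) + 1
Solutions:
 h(x) = C1 + x^4/28 + x^3/3 + x


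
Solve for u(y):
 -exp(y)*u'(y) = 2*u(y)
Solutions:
 u(y) = C1*exp(2*exp(-y))


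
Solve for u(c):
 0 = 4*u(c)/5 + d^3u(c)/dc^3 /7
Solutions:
 u(c) = C3*exp(-28^(1/3)*5^(2/3)*c/5) + (C1*sin(28^(1/3)*sqrt(3)*5^(2/3)*c/10) + C2*cos(28^(1/3)*sqrt(3)*5^(2/3)*c/10))*exp(28^(1/3)*5^(2/3)*c/10)


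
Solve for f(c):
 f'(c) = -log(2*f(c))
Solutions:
 Integral(1/(log(_y) + log(2)), (_y, f(c))) = C1 - c


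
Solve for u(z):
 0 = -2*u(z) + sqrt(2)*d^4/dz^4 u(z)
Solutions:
 u(z) = C1*exp(-2^(1/8)*z) + C2*exp(2^(1/8)*z) + C3*sin(2^(1/8)*z) + C4*cos(2^(1/8)*z)


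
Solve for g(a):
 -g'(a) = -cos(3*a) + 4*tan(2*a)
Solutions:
 g(a) = C1 + 2*log(cos(2*a)) + sin(3*a)/3


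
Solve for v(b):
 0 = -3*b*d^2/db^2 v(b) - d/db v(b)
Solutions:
 v(b) = C1 + C2*b^(2/3)


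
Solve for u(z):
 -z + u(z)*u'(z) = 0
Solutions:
 u(z) = -sqrt(C1 + z^2)
 u(z) = sqrt(C1 + z^2)


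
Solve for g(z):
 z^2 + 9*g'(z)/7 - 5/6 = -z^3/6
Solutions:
 g(z) = C1 - 7*z^4/216 - 7*z^3/27 + 35*z/54


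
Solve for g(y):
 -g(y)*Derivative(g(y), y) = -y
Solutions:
 g(y) = -sqrt(C1 + y^2)
 g(y) = sqrt(C1 + y^2)


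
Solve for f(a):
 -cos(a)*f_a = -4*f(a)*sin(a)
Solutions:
 f(a) = C1/cos(a)^4


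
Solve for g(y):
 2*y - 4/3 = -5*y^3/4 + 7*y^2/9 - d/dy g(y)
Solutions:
 g(y) = C1 - 5*y^4/16 + 7*y^3/27 - y^2 + 4*y/3


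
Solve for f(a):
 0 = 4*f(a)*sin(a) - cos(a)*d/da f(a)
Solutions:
 f(a) = C1/cos(a)^4


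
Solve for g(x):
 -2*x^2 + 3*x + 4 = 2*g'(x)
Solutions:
 g(x) = C1 - x^3/3 + 3*x^2/4 + 2*x


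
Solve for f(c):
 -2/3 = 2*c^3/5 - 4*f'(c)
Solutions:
 f(c) = C1 + c^4/40 + c/6


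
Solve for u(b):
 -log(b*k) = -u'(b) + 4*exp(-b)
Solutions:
 u(b) = C1 + b*log(b*k) - b - 4*exp(-b)


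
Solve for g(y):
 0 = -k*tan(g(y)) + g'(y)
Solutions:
 g(y) = pi - asin(C1*exp(k*y))
 g(y) = asin(C1*exp(k*y))


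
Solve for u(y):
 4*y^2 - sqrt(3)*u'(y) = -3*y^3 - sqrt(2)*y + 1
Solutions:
 u(y) = C1 + sqrt(3)*y^4/4 + 4*sqrt(3)*y^3/9 + sqrt(6)*y^2/6 - sqrt(3)*y/3


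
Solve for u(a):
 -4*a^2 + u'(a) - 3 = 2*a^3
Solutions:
 u(a) = C1 + a^4/2 + 4*a^3/3 + 3*a


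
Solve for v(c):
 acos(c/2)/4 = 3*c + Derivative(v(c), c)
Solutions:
 v(c) = C1 - 3*c^2/2 + c*acos(c/2)/4 - sqrt(4 - c^2)/4


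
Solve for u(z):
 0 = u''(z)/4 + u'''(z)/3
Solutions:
 u(z) = C1 + C2*z + C3*exp(-3*z/4)


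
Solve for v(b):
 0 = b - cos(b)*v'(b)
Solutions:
 v(b) = C1 + Integral(b/cos(b), b)


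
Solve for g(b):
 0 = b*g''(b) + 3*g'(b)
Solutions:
 g(b) = C1 + C2/b^2


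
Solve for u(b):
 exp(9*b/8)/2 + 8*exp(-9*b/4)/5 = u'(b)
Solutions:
 u(b) = C1 + 4*exp(9*b/8)/9 - 32*exp(-9*b/4)/45


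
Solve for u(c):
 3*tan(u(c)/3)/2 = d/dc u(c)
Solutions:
 u(c) = -3*asin(C1*exp(c/2)) + 3*pi
 u(c) = 3*asin(C1*exp(c/2))


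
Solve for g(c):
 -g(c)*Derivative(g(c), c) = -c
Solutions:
 g(c) = -sqrt(C1 + c^2)
 g(c) = sqrt(C1 + c^2)


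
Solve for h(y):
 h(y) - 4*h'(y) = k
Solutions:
 h(y) = C1*exp(y/4) + k


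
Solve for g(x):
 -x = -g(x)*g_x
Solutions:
 g(x) = -sqrt(C1 + x^2)
 g(x) = sqrt(C1 + x^2)


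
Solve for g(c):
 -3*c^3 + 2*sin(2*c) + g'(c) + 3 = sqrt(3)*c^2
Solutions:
 g(c) = C1 + 3*c^4/4 + sqrt(3)*c^3/3 - 3*c + cos(2*c)


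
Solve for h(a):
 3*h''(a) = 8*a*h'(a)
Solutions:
 h(a) = C1 + C2*erfi(2*sqrt(3)*a/3)


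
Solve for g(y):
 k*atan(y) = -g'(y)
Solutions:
 g(y) = C1 - k*(y*atan(y) - log(y^2 + 1)/2)


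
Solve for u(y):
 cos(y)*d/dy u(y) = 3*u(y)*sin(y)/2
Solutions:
 u(y) = C1/cos(y)^(3/2)


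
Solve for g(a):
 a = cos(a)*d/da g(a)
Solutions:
 g(a) = C1 + Integral(a/cos(a), a)


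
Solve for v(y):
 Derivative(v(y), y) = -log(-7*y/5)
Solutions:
 v(y) = C1 - y*log(-y) + y*(-log(7) + 1 + log(5))


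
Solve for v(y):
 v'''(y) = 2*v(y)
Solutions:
 v(y) = C3*exp(2^(1/3)*y) + (C1*sin(2^(1/3)*sqrt(3)*y/2) + C2*cos(2^(1/3)*sqrt(3)*y/2))*exp(-2^(1/3)*y/2)


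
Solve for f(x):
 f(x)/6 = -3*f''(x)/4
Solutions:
 f(x) = C1*sin(sqrt(2)*x/3) + C2*cos(sqrt(2)*x/3)


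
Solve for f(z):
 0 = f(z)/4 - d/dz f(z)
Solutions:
 f(z) = C1*exp(z/4)


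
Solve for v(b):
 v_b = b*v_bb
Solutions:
 v(b) = C1 + C2*b^2


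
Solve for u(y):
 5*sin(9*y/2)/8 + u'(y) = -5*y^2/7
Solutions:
 u(y) = C1 - 5*y^3/21 + 5*cos(9*y/2)/36


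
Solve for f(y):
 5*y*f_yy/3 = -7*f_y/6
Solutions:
 f(y) = C1 + C2*y^(3/10)


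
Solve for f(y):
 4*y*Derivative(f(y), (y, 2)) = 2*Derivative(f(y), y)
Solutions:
 f(y) = C1 + C2*y^(3/2)


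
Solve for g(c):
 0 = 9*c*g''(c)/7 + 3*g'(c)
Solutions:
 g(c) = C1 + C2/c^(4/3)


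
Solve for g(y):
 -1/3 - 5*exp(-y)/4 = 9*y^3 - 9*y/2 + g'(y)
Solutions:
 g(y) = C1 - 9*y^4/4 + 9*y^2/4 - y/3 + 5*exp(-y)/4


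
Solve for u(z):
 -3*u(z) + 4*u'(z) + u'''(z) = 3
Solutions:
 u(z) = C1*exp(-z*(-8*18^(1/3)/(27 + sqrt(1497))^(1/3) + 12^(1/3)*(27 + sqrt(1497))^(1/3))/12)*sin(2^(1/3)*3^(1/6)*z*(2/(27 + sqrt(1497))^(1/3) + 2^(1/3)*3^(2/3)*(27 + sqrt(1497))^(1/3)/12)) + C2*exp(-z*(-8*18^(1/3)/(27 + sqrt(1497))^(1/3) + 12^(1/3)*(27 + sqrt(1497))^(1/3))/12)*cos(2^(1/3)*3^(1/6)*z*(2/(27 + sqrt(1497))^(1/3) + 2^(1/3)*3^(2/3)*(27 + sqrt(1497))^(1/3)/12)) + C3*exp(z*(-8*18^(1/3)/(27 + sqrt(1497))^(1/3) + 12^(1/3)*(27 + sqrt(1497))^(1/3))/6) - 1


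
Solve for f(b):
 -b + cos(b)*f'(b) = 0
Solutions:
 f(b) = C1 + Integral(b/cos(b), b)


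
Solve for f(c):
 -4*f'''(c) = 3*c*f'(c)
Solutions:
 f(c) = C1 + Integral(C2*airyai(-6^(1/3)*c/2) + C3*airybi(-6^(1/3)*c/2), c)


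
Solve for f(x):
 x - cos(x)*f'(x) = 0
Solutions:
 f(x) = C1 + Integral(x/cos(x), x)


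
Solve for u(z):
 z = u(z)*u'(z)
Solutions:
 u(z) = -sqrt(C1 + z^2)
 u(z) = sqrt(C1 + z^2)


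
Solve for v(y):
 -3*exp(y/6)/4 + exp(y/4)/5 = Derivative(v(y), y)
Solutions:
 v(y) = C1 - 9*exp(y/6)/2 + 4*exp(y/4)/5


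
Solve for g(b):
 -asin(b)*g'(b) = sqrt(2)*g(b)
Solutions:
 g(b) = C1*exp(-sqrt(2)*Integral(1/asin(b), b))


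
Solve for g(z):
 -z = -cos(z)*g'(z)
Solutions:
 g(z) = C1 + Integral(z/cos(z), z)


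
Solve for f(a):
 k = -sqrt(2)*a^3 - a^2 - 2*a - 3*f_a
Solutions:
 f(a) = C1 - sqrt(2)*a^4/12 - a^3/9 - a^2/3 - a*k/3


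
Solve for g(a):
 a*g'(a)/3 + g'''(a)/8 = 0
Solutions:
 g(a) = C1 + Integral(C2*airyai(-2*3^(2/3)*a/3) + C3*airybi(-2*3^(2/3)*a/3), a)


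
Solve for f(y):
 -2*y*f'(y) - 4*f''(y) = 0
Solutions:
 f(y) = C1 + C2*erf(y/2)


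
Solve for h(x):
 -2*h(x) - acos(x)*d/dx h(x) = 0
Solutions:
 h(x) = C1*exp(-2*Integral(1/acos(x), x))


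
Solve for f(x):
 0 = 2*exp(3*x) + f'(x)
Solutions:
 f(x) = C1 - 2*exp(3*x)/3


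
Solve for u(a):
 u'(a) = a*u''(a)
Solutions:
 u(a) = C1 + C2*a^2


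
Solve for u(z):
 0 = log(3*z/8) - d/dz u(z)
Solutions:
 u(z) = C1 + z*log(z) - z + z*log(3/8)


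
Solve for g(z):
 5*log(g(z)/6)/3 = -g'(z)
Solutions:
 -3*Integral(1/(-log(_y) + log(6)), (_y, g(z)))/5 = C1 - z


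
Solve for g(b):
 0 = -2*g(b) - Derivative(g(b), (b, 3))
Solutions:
 g(b) = C3*exp(-2^(1/3)*b) + (C1*sin(2^(1/3)*sqrt(3)*b/2) + C2*cos(2^(1/3)*sqrt(3)*b/2))*exp(2^(1/3)*b/2)


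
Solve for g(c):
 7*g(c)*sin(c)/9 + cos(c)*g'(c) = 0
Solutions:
 g(c) = C1*cos(c)^(7/9)


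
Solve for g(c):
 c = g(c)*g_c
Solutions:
 g(c) = -sqrt(C1 + c^2)
 g(c) = sqrt(C1 + c^2)


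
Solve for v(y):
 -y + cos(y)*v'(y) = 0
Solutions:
 v(y) = C1 + Integral(y/cos(y), y)


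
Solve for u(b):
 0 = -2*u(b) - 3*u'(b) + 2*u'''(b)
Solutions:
 u(b) = C1*exp(-2^(1/3)*b*(2^(1/3)/(sqrt(2) + 2)^(1/3) + (sqrt(2) + 2)^(1/3))/4)*sin(2^(1/3)*sqrt(3)*b*(-(sqrt(2) + 2)^(1/3) + 2^(1/3)/(sqrt(2) + 2)^(1/3))/4) + C2*exp(-2^(1/3)*b*(2^(1/3)/(sqrt(2) + 2)^(1/3) + (sqrt(2) + 2)^(1/3))/4)*cos(2^(1/3)*sqrt(3)*b*(-(sqrt(2) + 2)^(1/3) + 2^(1/3)/(sqrt(2) + 2)^(1/3))/4) + C3*exp(2^(1/3)*b*(2^(1/3)/(sqrt(2) + 2)^(1/3) + (sqrt(2) + 2)^(1/3))/2)


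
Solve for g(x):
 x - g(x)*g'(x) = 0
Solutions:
 g(x) = -sqrt(C1 + x^2)
 g(x) = sqrt(C1 + x^2)


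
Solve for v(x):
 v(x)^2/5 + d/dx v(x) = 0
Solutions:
 v(x) = 5/(C1 + x)


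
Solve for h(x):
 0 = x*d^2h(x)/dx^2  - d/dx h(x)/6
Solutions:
 h(x) = C1 + C2*x^(7/6)


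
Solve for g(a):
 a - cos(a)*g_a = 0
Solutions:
 g(a) = C1 + Integral(a/cos(a), a)


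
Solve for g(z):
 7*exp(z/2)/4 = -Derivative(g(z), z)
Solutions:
 g(z) = C1 - 7*exp(z/2)/2


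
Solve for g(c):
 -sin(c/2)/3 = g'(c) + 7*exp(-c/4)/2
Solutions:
 g(c) = C1 + 2*cos(c/2)/3 + 14*exp(-c/4)


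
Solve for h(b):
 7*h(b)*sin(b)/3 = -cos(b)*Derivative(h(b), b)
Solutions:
 h(b) = C1*cos(b)^(7/3)


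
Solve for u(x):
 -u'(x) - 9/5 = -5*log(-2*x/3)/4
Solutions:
 u(x) = C1 + 5*x*log(-x)/4 + x*(-61 - 25*log(3) + 25*log(2))/20


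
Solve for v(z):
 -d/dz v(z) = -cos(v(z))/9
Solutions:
 -z/9 - log(sin(v(z)) - 1)/2 + log(sin(v(z)) + 1)/2 = C1


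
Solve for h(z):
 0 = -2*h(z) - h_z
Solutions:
 h(z) = C1*exp(-2*z)


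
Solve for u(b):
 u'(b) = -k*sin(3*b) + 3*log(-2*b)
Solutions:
 u(b) = C1 + 3*b*log(-b) - 3*b + 3*b*log(2) + k*cos(3*b)/3


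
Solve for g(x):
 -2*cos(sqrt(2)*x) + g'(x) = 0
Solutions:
 g(x) = C1 + sqrt(2)*sin(sqrt(2)*x)


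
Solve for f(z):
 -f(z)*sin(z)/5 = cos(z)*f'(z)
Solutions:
 f(z) = C1*cos(z)^(1/5)


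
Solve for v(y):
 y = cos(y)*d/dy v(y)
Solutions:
 v(y) = C1 + Integral(y/cos(y), y)


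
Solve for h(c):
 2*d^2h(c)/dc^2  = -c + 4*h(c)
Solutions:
 h(c) = C1*exp(-sqrt(2)*c) + C2*exp(sqrt(2)*c) + c/4


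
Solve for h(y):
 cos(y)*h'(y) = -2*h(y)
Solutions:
 h(y) = C1*(sin(y) - 1)/(sin(y) + 1)


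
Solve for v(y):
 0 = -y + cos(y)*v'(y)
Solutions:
 v(y) = C1 + Integral(y/cos(y), y)


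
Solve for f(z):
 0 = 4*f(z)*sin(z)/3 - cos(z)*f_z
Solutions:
 f(z) = C1/cos(z)^(4/3)


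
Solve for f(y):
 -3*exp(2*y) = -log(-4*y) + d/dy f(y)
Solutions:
 f(y) = C1 + y*log(-y) + y*(-1 + 2*log(2)) - 3*exp(2*y)/2


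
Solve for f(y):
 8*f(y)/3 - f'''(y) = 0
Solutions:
 f(y) = C3*exp(2*3^(2/3)*y/3) + (C1*sin(3^(1/6)*y) + C2*cos(3^(1/6)*y))*exp(-3^(2/3)*y/3)


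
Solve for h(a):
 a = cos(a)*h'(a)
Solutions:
 h(a) = C1 + Integral(a/cos(a), a)


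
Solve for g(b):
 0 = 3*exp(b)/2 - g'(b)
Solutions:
 g(b) = C1 + 3*exp(b)/2


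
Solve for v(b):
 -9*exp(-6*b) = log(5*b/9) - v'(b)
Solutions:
 v(b) = C1 + b*log(b) + b*(-2*log(3) - 1 + log(5)) - 3*exp(-6*b)/2


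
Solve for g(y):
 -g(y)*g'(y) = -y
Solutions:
 g(y) = -sqrt(C1 + y^2)
 g(y) = sqrt(C1 + y^2)


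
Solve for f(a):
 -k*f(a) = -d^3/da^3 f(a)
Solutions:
 f(a) = C1*exp(a*k^(1/3)) + C2*exp(a*k^(1/3)*(-1 + sqrt(3)*I)/2) + C3*exp(-a*k^(1/3)*(1 + sqrt(3)*I)/2)


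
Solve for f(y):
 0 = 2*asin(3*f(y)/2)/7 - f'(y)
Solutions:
 Integral(1/asin(3*_y/2), (_y, f(y))) = C1 + 2*y/7


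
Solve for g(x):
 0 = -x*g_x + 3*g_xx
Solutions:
 g(x) = C1 + C2*erfi(sqrt(6)*x/6)


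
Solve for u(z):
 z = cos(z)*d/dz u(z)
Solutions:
 u(z) = C1 + Integral(z/cos(z), z)


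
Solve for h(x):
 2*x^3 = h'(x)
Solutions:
 h(x) = C1 + x^4/2


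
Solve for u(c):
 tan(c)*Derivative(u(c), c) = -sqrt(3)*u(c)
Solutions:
 u(c) = C1/sin(c)^(sqrt(3))


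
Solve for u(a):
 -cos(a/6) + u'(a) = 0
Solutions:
 u(a) = C1 + 6*sin(a/6)


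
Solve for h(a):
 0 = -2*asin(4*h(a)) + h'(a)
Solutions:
 Integral(1/asin(4*_y), (_y, h(a))) = C1 + 2*a


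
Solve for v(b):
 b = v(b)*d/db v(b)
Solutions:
 v(b) = -sqrt(C1 + b^2)
 v(b) = sqrt(C1 + b^2)


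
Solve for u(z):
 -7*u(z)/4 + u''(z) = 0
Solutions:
 u(z) = C1*exp(-sqrt(7)*z/2) + C2*exp(sqrt(7)*z/2)


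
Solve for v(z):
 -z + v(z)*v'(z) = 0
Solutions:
 v(z) = -sqrt(C1 + z^2)
 v(z) = sqrt(C1 + z^2)


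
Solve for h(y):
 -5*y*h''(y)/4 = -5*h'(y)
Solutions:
 h(y) = C1 + C2*y^5


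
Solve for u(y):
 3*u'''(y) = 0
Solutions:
 u(y) = C1 + C2*y + C3*y^2


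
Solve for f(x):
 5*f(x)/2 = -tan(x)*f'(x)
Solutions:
 f(x) = C1/sin(x)^(5/2)


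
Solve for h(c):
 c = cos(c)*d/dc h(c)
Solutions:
 h(c) = C1 + Integral(c/cos(c), c)


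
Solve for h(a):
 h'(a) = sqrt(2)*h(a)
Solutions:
 h(a) = C1*exp(sqrt(2)*a)


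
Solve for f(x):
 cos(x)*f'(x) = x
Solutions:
 f(x) = C1 + Integral(x/cos(x), x)


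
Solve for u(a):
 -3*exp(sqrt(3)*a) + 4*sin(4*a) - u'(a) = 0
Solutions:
 u(a) = C1 - sqrt(3)*exp(sqrt(3)*a) - cos(4*a)


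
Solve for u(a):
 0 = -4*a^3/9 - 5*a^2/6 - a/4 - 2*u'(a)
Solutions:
 u(a) = C1 - a^4/18 - 5*a^3/36 - a^2/16


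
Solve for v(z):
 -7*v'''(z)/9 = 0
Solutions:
 v(z) = C1 + C2*z + C3*z^2


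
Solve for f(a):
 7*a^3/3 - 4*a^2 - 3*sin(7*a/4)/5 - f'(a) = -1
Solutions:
 f(a) = C1 + 7*a^4/12 - 4*a^3/3 + a + 12*cos(7*a/4)/35


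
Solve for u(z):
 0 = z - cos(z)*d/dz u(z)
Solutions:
 u(z) = C1 + Integral(z/cos(z), z)


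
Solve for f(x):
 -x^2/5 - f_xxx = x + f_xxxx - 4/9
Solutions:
 f(x) = C1 + C2*x + C3*x^2 + C4*exp(-x) - x^5/300 - x^4/40 + 47*x^3/270


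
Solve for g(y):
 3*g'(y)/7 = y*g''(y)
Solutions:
 g(y) = C1 + C2*y^(10/7)


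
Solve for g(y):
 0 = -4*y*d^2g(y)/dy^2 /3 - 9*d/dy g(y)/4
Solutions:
 g(y) = C1 + C2/y^(11/16)


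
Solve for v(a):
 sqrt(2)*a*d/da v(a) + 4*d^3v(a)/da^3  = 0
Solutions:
 v(a) = C1 + Integral(C2*airyai(-sqrt(2)*a/2) + C3*airybi(-sqrt(2)*a/2), a)


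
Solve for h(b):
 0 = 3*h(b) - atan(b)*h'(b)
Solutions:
 h(b) = C1*exp(3*Integral(1/atan(b), b))


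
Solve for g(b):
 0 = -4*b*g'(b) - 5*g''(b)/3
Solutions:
 g(b) = C1 + C2*erf(sqrt(30)*b/5)


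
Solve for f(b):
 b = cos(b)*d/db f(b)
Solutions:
 f(b) = C1 + Integral(b/cos(b), b)


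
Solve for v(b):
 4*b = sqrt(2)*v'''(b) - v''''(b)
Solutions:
 v(b) = C1 + C2*b + C3*b^2 + C4*exp(sqrt(2)*b) + sqrt(2)*b^4/12 + b^3/3


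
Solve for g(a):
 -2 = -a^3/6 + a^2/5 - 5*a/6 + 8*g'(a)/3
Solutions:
 g(a) = C1 + a^4/64 - a^3/40 + 5*a^2/32 - 3*a/4


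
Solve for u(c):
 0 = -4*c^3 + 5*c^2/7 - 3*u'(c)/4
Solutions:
 u(c) = C1 - 4*c^4/3 + 20*c^3/63


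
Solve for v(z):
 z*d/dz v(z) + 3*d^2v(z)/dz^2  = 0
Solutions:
 v(z) = C1 + C2*erf(sqrt(6)*z/6)


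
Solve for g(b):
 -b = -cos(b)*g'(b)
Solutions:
 g(b) = C1 + Integral(b/cos(b), b)


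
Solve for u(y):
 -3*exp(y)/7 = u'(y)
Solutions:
 u(y) = C1 - 3*exp(y)/7


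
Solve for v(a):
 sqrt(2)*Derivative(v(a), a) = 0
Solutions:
 v(a) = C1


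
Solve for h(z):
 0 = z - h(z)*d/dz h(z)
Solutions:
 h(z) = -sqrt(C1 + z^2)
 h(z) = sqrt(C1 + z^2)


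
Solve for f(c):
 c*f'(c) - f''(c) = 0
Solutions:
 f(c) = C1 + C2*erfi(sqrt(2)*c/2)


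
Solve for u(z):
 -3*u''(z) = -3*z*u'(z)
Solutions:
 u(z) = C1 + C2*erfi(sqrt(2)*z/2)


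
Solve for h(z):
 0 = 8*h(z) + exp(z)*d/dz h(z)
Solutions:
 h(z) = C1*exp(8*exp(-z))


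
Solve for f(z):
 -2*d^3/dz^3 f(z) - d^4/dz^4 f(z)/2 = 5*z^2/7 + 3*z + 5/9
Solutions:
 f(z) = C1 + C2*z + C3*z^2 + C4*exp(-4*z) - z^5/168 - 37*z^4/672 + 53*z^3/6048


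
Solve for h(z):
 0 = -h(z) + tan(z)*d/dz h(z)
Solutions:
 h(z) = C1*sin(z)


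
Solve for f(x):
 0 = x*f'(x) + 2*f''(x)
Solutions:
 f(x) = C1 + C2*erf(x/2)


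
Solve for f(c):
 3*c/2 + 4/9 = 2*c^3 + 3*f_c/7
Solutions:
 f(c) = C1 - 7*c^4/6 + 7*c^2/4 + 28*c/27


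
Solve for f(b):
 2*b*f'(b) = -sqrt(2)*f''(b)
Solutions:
 f(b) = C1 + C2*erf(2^(3/4)*b/2)


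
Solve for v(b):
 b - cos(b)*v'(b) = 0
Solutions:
 v(b) = C1 + Integral(b/cos(b), b)


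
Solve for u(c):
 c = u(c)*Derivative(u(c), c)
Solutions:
 u(c) = -sqrt(C1 + c^2)
 u(c) = sqrt(C1 + c^2)


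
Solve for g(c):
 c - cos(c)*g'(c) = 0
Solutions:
 g(c) = C1 + Integral(c/cos(c), c)


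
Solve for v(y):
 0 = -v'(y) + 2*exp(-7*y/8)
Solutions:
 v(y) = C1 - 16*exp(-7*y/8)/7


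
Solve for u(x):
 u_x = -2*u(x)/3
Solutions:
 u(x) = C1*exp(-2*x/3)


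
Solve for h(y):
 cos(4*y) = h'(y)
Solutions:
 h(y) = C1 + sin(4*y)/4


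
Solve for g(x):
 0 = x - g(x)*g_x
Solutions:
 g(x) = -sqrt(C1 + x^2)
 g(x) = sqrt(C1 + x^2)


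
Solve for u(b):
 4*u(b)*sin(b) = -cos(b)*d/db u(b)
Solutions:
 u(b) = C1*cos(b)^4


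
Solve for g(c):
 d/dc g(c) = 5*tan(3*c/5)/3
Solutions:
 g(c) = C1 - 25*log(cos(3*c/5))/9


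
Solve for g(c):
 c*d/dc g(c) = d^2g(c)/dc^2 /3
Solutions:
 g(c) = C1 + C2*erfi(sqrt(6)*c/2)


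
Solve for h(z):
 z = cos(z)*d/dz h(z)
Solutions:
 h(z) = C1 + Integral(z/cos(z), z)


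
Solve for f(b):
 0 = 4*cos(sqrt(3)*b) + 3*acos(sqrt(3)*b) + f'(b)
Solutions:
 f(b) = C1 - 3*b*acos(sqrt(3)*b) + sqrt(3)*sqrt(1 - 3*b^2) - 4*sqrt(3)*sin(sqrt(3)*b)/3


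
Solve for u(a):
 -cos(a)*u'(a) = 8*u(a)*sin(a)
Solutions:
 u(a) = C1*cos(a)^8


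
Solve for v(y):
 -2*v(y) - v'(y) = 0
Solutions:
 v(y) = C1*exp(-2*y)


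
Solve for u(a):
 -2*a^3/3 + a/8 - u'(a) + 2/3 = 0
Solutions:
 u(a) = C1 - a^4/6 + a^2/16 + 2*a/3


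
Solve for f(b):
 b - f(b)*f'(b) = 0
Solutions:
 f(b) = -sqrt(C1 + b^2)
 f(b) = sqrt(C1 + b^2)


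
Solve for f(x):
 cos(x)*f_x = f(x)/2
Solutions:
 f(x) = C1*(sin(x) + 1)^(1/4)/(sin(x) - 1)^(1/4)


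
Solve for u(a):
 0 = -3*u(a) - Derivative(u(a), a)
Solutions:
 u(a) = C1*exp(-3*a)


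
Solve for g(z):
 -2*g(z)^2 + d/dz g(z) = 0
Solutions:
 g(z) = -1/(C1 + 2*z)


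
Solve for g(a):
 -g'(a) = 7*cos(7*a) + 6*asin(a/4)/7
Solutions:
 g(a) = C1 - 6*a*asin(a/4)/7 - 6*sqrt(16 - a^2)/7 - sin(7*a)


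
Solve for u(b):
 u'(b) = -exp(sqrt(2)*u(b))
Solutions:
 u(b) = sqrt(2)*(2*log(1/(C1 + b)) - log(2))/4


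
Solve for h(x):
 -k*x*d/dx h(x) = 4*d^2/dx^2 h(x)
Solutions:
 h(x) = Piecewise((-sqrt(2)*sqrt(pi)*C1*erf(sqrt(2)*sqrt(k)*x/4)/sqrt(k) - C2, (k > 0) | (k < 0)), (-C1*x - C2, True))


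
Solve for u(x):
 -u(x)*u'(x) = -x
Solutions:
 u(x) = -sqrt(C1 + x^2)
 u(x) = sqrt(C1 + x^2)


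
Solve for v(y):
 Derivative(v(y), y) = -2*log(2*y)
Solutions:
 v(y) = C1 - 2*y*log(y) - y*log(4) + 2*y


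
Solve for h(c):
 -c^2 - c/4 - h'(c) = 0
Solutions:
 h(c) = C1 - c^3/3 - c^2/8


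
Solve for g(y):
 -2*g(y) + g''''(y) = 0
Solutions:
 g(y) = C1*exp(-2^(1/4)*y) + C2*exp(2^(1/4)*y) + C3*sin(2^(1/4)*y) + C4*cos(2^(1/4)*y)


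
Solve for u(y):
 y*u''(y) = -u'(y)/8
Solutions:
 u(y) = C1 + C2*y^(7/8)


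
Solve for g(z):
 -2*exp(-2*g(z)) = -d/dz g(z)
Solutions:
 g(z) = log(-sqrt(C1 + 4*z))
 g(z) = log(C1 + 4*z)/2


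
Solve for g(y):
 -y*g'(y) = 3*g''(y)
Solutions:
 g(y) = C1 + C2*erf(sqrt(6)*y/6)


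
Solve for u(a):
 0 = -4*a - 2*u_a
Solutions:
 u(a) = C1 - a^2


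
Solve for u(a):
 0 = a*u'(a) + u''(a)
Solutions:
 u(a) = C1 + C2*erf(sqrt(2)*a/2)


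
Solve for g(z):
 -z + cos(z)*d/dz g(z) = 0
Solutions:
 g(z) = C1 + Integral(z/cos(z), z)


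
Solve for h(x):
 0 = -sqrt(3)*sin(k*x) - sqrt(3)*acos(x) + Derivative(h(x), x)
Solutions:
 h(x) = C1 + sqrt(3)*Piecewise((x*acos(x) - sqrt(1 - x^2) - cos(k*x)/k, Ne(k, 0)), (x*acos(x) - sqrt(1 - x^2), True))


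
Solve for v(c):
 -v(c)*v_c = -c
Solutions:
 v(c) = -sqrt(C1 + c^2)
 v(c) = sqrt(C1 + c^2)


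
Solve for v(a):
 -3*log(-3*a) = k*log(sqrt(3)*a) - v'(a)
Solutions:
 v(a) = C1 + a*(k + 3)*log(a) + a*(-k + k*log(3)/2 - 3 + 3*log(3) + 3*I*pi)


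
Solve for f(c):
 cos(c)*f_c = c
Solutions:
 f(c) = C1 + Integral(c/cos(c), c)


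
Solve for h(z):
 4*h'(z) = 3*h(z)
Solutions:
 h(z) = C1*exp(3*z/4)


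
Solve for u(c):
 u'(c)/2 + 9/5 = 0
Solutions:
 u(c) = C1 - 18*c/5


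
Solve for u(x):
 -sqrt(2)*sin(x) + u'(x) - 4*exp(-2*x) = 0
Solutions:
 u(x) = C1 - sqrt(2)*cos(x) - 2*exp(-2*x)


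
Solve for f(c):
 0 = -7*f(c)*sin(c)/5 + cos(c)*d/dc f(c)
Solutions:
 f(c) = C1/cos(c)^(7/5)


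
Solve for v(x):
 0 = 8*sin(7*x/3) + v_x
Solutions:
 v(x) = C1 + 24*cos(7*x/3)/7


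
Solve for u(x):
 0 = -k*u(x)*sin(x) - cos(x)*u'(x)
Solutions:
 u(x) = C1*exp(k*log(cos(x)))


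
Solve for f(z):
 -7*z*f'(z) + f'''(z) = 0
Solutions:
 f(z) = C1 + Integral(C2*airyai(7^(1/3)*z) + C3*airybi(7^(1/3)*z), z)


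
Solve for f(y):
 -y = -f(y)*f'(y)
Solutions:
 f(y) = -sqrt(C1 + y^2)
 f(y) = sqrt(C1 + y^2)


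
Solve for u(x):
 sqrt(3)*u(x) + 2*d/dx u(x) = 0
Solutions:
 u(x) = C1*exp(-sqrt(3)*x/2)


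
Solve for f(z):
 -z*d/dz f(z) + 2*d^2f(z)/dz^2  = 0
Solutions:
 f(z) = C1 + C2*erfi(z/2)


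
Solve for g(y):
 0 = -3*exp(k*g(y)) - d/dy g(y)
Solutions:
 g(y) = Piecewise((log(1/(C1*k + 3*k*y))/k, Ne(k, 0)), (nan, True))
 g(y) = Piecewise((C1 - 3*y, Eq(k, 0)), (nan, True))


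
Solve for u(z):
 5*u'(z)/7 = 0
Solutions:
 u(z) = C1


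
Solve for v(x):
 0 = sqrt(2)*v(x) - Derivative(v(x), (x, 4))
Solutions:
 v(x) = C1*exp(-2^(1/8)*x) + C2*exp(2^(1/8)*x) + C3*sin(2^(1/8)*x) + C4*cos(2^(1/8)*x)


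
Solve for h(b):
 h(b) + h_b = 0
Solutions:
 h(b) = C1*exp(-b)


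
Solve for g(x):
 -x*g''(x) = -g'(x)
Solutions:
 g(x) = C1 + C2*x^2


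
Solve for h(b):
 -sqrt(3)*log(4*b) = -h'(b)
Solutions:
 h(b) = C1 + sqrt(3)*b*log(b) - sqrt(3)*b + 2*sqrt(3)*b*log(2)


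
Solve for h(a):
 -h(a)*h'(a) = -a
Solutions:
 h(a) = -sqrt(C1 + a^2)
 h(a) = sqrt(C1 + a^2)


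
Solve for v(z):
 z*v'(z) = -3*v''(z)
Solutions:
 v(z) = C1 + C2*erf(sqrt(6)*z/6)


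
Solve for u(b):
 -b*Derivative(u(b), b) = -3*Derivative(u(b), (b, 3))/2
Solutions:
 u(b) = C1 + Integral(C2*airyai(2^(1/3)*3^(2/3)*b/3) + C3*airybi(2^(1/3)*3^(2/3)*b/3), b)


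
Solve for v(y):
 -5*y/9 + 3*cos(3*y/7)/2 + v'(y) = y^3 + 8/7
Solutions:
 v(y) = C1 + y^4/4 + 5*y^2/18 + 8*y/7 - 7*sin(3*y/7)/2


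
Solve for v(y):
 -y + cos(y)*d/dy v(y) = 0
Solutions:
 v(y) = C1 + Integral(y/cos(y), y)


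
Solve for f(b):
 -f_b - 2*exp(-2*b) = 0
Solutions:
 f(b) = C1 + exp(-2*b)


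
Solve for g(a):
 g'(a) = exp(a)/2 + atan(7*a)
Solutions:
 g(a) = C1 + a*atan(7*a) + exp(a)/2 - log(49*a^2 + 1)/14


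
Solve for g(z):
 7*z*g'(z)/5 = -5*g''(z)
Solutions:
 g(z) = C1 + C2*erf(sqrt(14)*z/10)


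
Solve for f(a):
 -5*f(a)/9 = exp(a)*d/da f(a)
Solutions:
 f(a) = C1*exp(5*exp(-a)/9)


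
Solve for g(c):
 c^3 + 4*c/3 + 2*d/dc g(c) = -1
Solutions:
 g(c) = C1 - c^4/8 - c^2/3 - c/2


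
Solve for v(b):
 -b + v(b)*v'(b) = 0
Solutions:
 v(b) = -sqrt(C1 + b^2)
 v(b) = sqrt(C1 + b^2)


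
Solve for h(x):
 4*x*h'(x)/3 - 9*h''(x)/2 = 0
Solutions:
 h(x) = C1 + C2*erfi(2*sqrt(3)*x/9)


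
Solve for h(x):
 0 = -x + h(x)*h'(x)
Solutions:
 h(x) = -sqrt(C1 + x^2)
 h(x) = sqrt(C1 + x^2)


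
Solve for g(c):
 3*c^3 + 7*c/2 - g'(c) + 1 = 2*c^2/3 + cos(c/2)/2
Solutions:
 g(c) = C1 + 3*c^4/4 - 2*c^3/9 + 7*c^2/4 + c - sin(c/2)


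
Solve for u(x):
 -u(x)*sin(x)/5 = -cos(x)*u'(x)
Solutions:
 u(x) = C1/cos(x)^(1/5)


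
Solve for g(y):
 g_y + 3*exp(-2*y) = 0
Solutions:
 g(y) = C1 + 3*exp(-2*y)/2


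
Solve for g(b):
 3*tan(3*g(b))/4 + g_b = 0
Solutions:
 g(b) = -asin(C1*exp(-9*b/4))/3 + pi/3
 g(b) = asin(C1*exp(-9*b/4))/3


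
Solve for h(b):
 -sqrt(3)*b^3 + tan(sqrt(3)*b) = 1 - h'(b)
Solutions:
 h(b) = C1 + sqrt(3)*b^4/4 + b + sqrt(3)*log(cos(sqrt(3)*b))/3


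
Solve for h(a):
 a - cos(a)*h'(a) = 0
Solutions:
 h(a) = C1 + Integral(a/cos(a), a)


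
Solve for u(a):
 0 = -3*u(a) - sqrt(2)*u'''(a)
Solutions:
 u(a) = C3*exp(-2^(5/6)*3^(1/3)*a/2) + (C1*sin(6^(5/6)*a/4) + C2*cos(6^(5/6)*a/4))*exp(2^(5/6)*3^(1/3)*a/4)


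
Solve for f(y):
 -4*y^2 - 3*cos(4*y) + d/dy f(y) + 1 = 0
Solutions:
 f(y) = C1 + 4*y^3/3 - y + 3*sin(4*y)/4


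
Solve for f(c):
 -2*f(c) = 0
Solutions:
 f(c) = 0


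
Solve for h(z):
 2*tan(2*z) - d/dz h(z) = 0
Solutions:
 h(z) = C1 - log(cos(2*z))


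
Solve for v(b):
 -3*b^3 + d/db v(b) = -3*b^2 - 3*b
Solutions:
 v(b) = C1 + 3*b^4/4 - b^3 - 3*b^2/2


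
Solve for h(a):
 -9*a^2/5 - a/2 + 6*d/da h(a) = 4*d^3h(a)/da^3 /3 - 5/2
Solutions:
 h(a) = C1 + C2*exp(-3*sqrt(2)*a/2) + C3*exp(3*sqrt(2)*a/2) + a^3/10 + a^2/24 - 17*a/60


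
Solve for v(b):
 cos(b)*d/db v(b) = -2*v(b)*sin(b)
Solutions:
 v(b) = C1*cos(b)^2


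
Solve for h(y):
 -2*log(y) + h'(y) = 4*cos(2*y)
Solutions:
 h(y) = C1 + 2*y*log(y) - 2*y + 2*sin(2*y)


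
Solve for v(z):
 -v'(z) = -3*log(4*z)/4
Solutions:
 v(z) = C1 + 3*z*log(z)/4 - 3*z/4 + 3*z*log(2)/2


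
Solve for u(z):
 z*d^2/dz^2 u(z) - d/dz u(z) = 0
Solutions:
 u(z) = C1 + C2*z^2


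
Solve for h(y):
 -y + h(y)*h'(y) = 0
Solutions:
 h(y) = -sqrt(C1 + y^2)
 h(y) = sqrt(C1 + y^2)


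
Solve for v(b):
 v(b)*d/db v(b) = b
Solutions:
 v(b) = -sqrt(C1 + b^2)
 v(b) = sqrt(C1 + b^2)


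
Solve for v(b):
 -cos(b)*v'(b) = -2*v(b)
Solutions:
 v(b) = C1*(sin(b) + 1)/(sin(b) - 1)


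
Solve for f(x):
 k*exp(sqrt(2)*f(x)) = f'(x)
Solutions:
 f(x) = sqrt(2)*(2*log(-1/(C1 + k*x)) - log(2))/4


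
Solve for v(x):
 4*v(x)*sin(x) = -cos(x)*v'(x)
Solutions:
 v(x) = C1*cos(x)^4


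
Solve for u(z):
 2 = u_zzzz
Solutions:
 u(z) = C1 + C2*z + C3*z^2 + C4*z^3 + z^4/12


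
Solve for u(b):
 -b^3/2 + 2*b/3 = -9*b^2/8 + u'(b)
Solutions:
 u(b) = C1 - b^4/8 + 3*b^3/8 + b^2/3


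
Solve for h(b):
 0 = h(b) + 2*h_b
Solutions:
 h(b) = C1*exp(-b/2)


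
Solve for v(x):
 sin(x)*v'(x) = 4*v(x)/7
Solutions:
 v(x) = C1*(cos(x) - 1)^(2/7)/(cos(x) + 1)^(2/7)


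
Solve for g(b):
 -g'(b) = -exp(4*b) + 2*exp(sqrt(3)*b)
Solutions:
 g(b) = C1 + exp(4*b)/4 - 2*sqrt(3)*exp(sqrt(3)*b)/3


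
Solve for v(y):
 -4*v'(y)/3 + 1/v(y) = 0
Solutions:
 v(y) = -sqrt(C1 + 6*y)/2
 v(y) = sqrt(C1 + 6*y)/2


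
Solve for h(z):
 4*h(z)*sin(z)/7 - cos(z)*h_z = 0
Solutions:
 h(z) = C1/cos(z)^(4/7)


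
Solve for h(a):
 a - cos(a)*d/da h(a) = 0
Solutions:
 h(a) = C1 + Integral(a/cos(a), a)


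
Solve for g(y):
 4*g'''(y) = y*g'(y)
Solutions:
 g(y) = C1 + Integral(C2*airyai(2^(1/3)*y/2) + C3*airybi(2^(1/3)*y/2), y)


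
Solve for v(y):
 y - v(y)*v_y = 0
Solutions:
 v(y) = -sqrt(C1 + y^2)
 v(y) = sqrt(C1 + y^2)


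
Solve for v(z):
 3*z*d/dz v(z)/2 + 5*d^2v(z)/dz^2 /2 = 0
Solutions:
 v(z) = C1 + C2*erf(sqrt(30)*z/10)


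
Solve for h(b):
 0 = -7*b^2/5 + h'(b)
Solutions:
 h(b) = C1 + 7*b^3/15


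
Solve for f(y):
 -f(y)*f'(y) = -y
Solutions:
 f(y) = -sqrt(C1 + y^2)
 f(y) = sqrt(C1 + y^2)


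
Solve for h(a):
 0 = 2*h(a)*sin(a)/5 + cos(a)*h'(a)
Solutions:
 h(a) = C1*cos(a)^(2/5)


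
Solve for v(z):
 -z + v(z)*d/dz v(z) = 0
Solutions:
 v(z) = -sqrt(C1 + z^2)
 v(z) = sqrt(C1 + z^2)


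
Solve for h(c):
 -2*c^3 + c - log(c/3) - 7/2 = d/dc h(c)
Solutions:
 h(c) = C1 - c^4/2 + c^2/2 - c*log(c) - 5*c/2 + c*log(3)


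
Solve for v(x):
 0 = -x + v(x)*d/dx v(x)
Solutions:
 v(x) = -sqrt(C1 + x^2)
 v(x) = sqrt(C1 + x^2)


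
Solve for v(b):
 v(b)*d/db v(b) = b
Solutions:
 v(b) = -sqrt(C1 + b^2)
 v(b) = sqrt(C1 + b^2)


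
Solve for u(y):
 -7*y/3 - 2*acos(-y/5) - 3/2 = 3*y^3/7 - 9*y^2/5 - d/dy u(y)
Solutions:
 u(y) = C1 + 3*y^4/28 - 3*y^3/5 + 7*y^2/6 + 2*y*acos(-y/5) + 3*y/2 + 2*sqrt(25 - y^2)


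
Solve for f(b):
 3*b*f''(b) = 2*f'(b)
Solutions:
 f(b) = C1 + C2*b^(5/3)


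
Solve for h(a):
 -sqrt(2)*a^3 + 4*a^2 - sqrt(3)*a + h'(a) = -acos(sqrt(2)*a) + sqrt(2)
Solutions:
 h(a) = C1 + sqrt(2)*a^4/4 - 4*a^3/3 + sqrt(3)*a^2/2 - a*acos(sqrt(2)*a) + sqrt(2)*a + sqrt(2)*sqrt(1 - 2*a^2)/2


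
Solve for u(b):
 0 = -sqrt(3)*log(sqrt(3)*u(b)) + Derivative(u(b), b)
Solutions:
 -2*sqrt(3)*Integral(1/(2*log(_y) + log(3)), (_y, u(b)))/3 = C1 - b


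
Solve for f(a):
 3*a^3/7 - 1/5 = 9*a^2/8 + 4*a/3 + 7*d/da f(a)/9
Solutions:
 f(a) = C1 + 27*a^4/196 - 27*a^3/56 - 6*a^2/7 - 9*a/35


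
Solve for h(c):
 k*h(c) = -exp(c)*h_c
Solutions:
 h(c) = C1*exp(k*exp(-c))


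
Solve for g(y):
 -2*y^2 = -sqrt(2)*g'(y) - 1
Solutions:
 g(y) = C1 + sqrt(2)*y^3/3 - sqrt(2)*y/2


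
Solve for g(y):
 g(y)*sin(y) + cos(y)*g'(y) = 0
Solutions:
 g(y) = C1*cos(y)


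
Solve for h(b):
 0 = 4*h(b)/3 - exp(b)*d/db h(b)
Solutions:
 h(b) = C1*exp(-4*exp(-b)/3)


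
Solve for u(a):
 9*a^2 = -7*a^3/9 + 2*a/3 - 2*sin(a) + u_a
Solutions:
 u(a) = C1 + 7*a^4/36 + 3*a^3 - a^2/3 - 2*cos(a)


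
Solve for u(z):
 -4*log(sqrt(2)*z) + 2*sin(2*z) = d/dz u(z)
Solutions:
 u(z) = C1 - 4*z*log(z) - 2*z*log(2) + 4*z - cos(2*z)


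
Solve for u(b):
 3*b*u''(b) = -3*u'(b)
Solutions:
 u(b) = C1 + C2*log(b)


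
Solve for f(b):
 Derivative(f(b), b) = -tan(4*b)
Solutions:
 f(b) = C1 + log(cos(4*b))/4


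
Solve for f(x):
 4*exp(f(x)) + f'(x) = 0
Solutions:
 f(x) = log(1/(C1 + 4*x))


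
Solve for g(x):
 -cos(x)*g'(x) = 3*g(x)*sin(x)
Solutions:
 g(x) = C1*cos(x)^3


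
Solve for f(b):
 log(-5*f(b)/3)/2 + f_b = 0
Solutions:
 2*Integral(1/(log(-_y) - log(3) + log(5)), (_y, f(b))) = C1 - b


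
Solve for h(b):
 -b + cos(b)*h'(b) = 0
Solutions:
 h(b) = C1 + Integral(b/cos(b), b)


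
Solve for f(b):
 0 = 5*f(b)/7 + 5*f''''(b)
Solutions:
 f(b) = (C1*sin(sqrt(2)*7^(3/4)*b/14) + C2*cos(sqrt(2)*7^(3/4)*b/14))*exp(-sqrt(2)*7^(3/4)*b/14) + (C3*sin(sqrt(2)*7^(3/4)*b/14) + C4*cos(sqrt(2)*7^(3/4)*b/14))*exp(sqrt(2)*7^(3/4)*b/14)


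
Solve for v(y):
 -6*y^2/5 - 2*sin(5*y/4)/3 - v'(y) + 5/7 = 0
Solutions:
 v(y) = C1 - 2*y^3/5 + 5*y/7 + 8*cos(5*y/4)/15


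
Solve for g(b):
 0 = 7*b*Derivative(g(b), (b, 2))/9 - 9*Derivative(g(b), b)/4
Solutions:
 g(b) = C1 + C2*b^(109/28)


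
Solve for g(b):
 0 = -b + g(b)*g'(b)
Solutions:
 g(b) = -sqrt(C1 + b^2)
 g(b) = sqrt(C1 + b^2)


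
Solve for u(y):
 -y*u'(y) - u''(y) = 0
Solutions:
 u(y) = C1 + C2*erf(sqrt(2)*y/2)


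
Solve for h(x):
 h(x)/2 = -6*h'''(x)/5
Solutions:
 h(x) = C3*exp(x*(-90^(1/3) + 3*10^(1/3)*3^(2/3))/24)*sin(10^(1/3)*3^(1/6)*x/4) + C4*exp(x*(-90^(1/3) + 3*10^(1/3)*3^(2/3))/24)*cos(10^(1/3)*3^(1/6)*x/4) + C5*exp(-x*(90^(1/3) + 3*10^(1/3)*3^(2/3))/24) + (C1*sin(10^(1/3)*3^(1/6)*x/4) + C2*cos(10^(1/3)*3^(1/6)*x/4))*exp(90^(1/3)*x/12)


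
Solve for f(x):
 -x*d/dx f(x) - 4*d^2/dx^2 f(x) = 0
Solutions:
 f(x) = C1 + C2*erf(sqrt(2)*x/4)


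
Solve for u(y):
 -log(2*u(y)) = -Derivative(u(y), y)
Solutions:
 -Integral(1/(log(_y) + log(2)), (_y, u(y))) = C1 - y


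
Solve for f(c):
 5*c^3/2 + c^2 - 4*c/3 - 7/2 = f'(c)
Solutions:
 f(c) = C1 + 5*c^4/8 + c^3/3 - 2*c^2/3 - 7*c/2


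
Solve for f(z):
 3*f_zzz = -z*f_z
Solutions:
 f(z) = C1 + Integral(C2*airyai(-3^(2/3)*z/3) + C3*airybi(-3^(2/3)*z/3), z)


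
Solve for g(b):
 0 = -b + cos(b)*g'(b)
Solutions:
 g(b) = C1 + Integral(b/cos(b), b)


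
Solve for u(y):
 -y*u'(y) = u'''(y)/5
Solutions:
 u(y) = C1 + Integral(C2*airyai(-5^(1/3)*y) + C3*airybi(-5^(1/3)*y), y)


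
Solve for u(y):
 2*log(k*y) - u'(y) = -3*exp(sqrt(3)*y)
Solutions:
 u(y) = C1 + 2*y*log(k*y) - 2*y + sqrt(3)*exp(sqrt(3)*y)


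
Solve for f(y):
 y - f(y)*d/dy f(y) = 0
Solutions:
 f(y) = -sqrt(C1 + y^2)
 f(y) = sqrt(C1 + y^2)


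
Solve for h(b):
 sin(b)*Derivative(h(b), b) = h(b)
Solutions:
 h(b) = C1*sqrt(cos(b) - 1)/sqrt(cos(b) + 1)


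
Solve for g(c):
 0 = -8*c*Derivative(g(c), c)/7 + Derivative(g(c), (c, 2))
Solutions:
 g(c) = C1 + C2*erfi(2*sqrt(7)*c/7)


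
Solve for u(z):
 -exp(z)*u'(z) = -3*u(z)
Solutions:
 u(z) = C1*exp(-3*exp(-z))


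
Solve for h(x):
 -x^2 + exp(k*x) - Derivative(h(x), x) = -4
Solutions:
 h(x) = C1 - x^3/3 + 4*x + exp(k*x)/k


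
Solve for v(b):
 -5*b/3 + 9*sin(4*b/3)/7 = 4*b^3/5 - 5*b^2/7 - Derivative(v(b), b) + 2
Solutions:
 v(b) = C1 + b^4/5 - 5*b^3/21 + 5*b^2/6 + 2*b + 27*cos(4*b/3)/28


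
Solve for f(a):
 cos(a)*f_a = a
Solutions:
 f(a) = C1 + Integral(a/cos(a), a)


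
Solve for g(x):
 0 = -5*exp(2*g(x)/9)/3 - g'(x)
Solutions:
 g(x) = 9*log(-sqrt(-1/(C1 - 5*x))) - 9*log(2) + 9*log(6)/2 + 9*log(3)
 g(x) = 9*log(-1/(C1 - 5*x))/2 - 9*log(2) + 9*log(6)/2 + 9*log(3)


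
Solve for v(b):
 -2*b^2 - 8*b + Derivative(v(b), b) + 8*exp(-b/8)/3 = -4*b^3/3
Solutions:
 v(b) = C1 - b^4/3 + 2*b^3/3 + 4*b^2 + 64*exp(-b/8)/3


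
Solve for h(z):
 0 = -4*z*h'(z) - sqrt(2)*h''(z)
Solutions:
 h(z) = C1 + C2*erf(2^(1/4)*z)


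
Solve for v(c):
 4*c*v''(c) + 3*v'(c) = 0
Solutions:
 v(c) = C1 + C2*c^(1/4)


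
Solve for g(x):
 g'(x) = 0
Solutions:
 g(x) = C1
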